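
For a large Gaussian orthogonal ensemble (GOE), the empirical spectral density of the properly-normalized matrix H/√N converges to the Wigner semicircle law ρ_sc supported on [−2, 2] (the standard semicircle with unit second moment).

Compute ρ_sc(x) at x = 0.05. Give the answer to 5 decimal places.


ρ_sc(x) = (1/(2π)) √(4 − x²). With x = 0.05:
  4 − x² = 4 − (0.05)² = 4 − 0.002500 = 3.997500.
  √(4 − x²) = 1.999375.
  1/(2π) = 0.159155.
  ρ_sc(0.05) = 0.159155 · 1.999375 = 0.318210.

Rounded to 5 decimal places: ρ_sc(0.05) ≈ 0.31821.


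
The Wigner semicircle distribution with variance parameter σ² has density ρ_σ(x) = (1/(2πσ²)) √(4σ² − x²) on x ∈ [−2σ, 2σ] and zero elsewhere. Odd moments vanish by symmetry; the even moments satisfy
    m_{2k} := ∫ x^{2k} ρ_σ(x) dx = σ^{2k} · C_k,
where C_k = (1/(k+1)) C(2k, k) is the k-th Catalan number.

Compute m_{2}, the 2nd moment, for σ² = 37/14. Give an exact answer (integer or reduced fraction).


By the scaled semicircle moment identity, m_{2k} = σ^{2k} · C_k with k = 1.
C_1 = (1/(k+1)) · C(2k, k) = (1/2) · C(2, 1) = (1/2) · 2 = 1.
σ^{2k} = (σ²)^k = (37/14)^1 = 37/14.

Therefore m_{2} = σ^{2} · C_1 = (37/14) · 1 = 37/14.


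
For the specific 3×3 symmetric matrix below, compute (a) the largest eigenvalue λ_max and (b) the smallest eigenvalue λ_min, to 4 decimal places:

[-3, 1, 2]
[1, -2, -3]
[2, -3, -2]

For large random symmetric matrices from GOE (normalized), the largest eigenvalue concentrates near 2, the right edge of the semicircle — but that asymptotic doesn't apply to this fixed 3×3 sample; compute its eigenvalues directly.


Since M is real symmetric, all three eigenvalues are real; they are the roots of det(λI − M) = λ³ − (tr M) λ² + s λ − det M, where s is the sum of the principal 2×2 minors.
tr M = -3 + (-2) + (-2) = -7.
s = ((-3)·(-2) − 1²) + ((-3)·(-2) − 2²) + ((-2)·(-2) − (-3)²) = 5 + 2 + (-5) = 2.
det M (expand along row 1) = (-3)·(-5) − 1·4 + 2·1 = 13.
Characteristic polynomial: λ³ + 7λ² + 2λ − 13 = 0.
Substitute λ = y + (tr M)/3 = y − 2.333333 to remove the quadratic term: y³ + p·y + q = 0 with p = s − (tr M)²/3 = -14.333333 and q = −2(tr M)³/27 + (tr M)·s/3 − det M = 7.740741.
Three real roots ⇒ use the trigonometric (Viète) form: r = 2√(−p/3) = 4.371626, φ = arccos(3q/(p·r)) = arccos(-0.370607) = 1.950459 rad.
y_k = r·cos(φ/3 − 2πk/3) for k = 0, 1, 2 gives y = 3.479776, 0.551772, -4.031548.
λ_k = y_k − 2.333333 gives λ = 1.1464, -1.7816, -6.3649 (check: the sum is -7.0000 = tr M).

Hence λ_max = 1.1464 and λ_min = -6.3649.


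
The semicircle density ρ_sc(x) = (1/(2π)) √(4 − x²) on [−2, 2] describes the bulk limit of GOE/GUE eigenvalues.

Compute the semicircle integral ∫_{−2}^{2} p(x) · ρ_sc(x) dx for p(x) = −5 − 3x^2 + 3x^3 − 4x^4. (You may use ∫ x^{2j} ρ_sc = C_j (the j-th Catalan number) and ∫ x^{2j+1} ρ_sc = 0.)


Write p(x) = Σ a_i x^i, split into monomials and integrate each against ρ_sc separately.
Using ∫ x^{2j} ρ_sc = C_j = (1/(j+1)) C(2j, j) (Catalan numbers) and ∫ x^{2j+1} ρ_sc = 0 (odd monomials vanish by symmetry):
  i = 0 (even): a_0 · C_{0} = -5 · 1 = -5
  i = 2 (even): a_2 · C_{1} = -3 · 1 = -3
  i = 3 (odd): ∫ x^3 ρ_sc = 0 (vanishes)
  i = 4 (even): a_4 · C_{2} = -4 · 2 = -8

Summing the contributions: ∫_{−2}^{2} p(x) ρ_sc(x) dx = (-5) + (-3) + (-8) = -16.


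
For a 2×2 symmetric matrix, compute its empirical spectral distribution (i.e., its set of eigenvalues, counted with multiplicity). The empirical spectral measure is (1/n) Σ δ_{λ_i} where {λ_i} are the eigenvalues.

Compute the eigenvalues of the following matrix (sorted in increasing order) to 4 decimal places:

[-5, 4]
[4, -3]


Since M is real symmetric, both eigenvalues are real; they are the roots of det(λI − M) = λ² − (tr M) λ + det M.
tr M = -5 + (-3) = -8.
det M = (-5)·(-3) − 4² = 15 − 16 = -1.
Characteristic polynomial: λ² + 8λ − 1 = 0.
Discriminant Δ = (tr M)² − 4·det M = 64 − (-4) = 68; √Δ = 8.246211.
λ = (tr M ± √Δ)/2 = (-8 ± 8.246211)/2, giving (tr M − √Δ)/2 = -8.1231 and (tr M + √Δ)/2 = 0.1231.

Eigenvalues sorted in increasing order: [-8.1231, 0.1231].


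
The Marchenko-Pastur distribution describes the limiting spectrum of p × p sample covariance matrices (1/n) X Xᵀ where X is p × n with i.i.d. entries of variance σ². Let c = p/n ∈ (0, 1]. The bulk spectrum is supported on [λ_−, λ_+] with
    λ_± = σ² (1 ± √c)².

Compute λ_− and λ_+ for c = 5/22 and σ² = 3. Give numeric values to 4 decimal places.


c = 5/22 = 0.227273; √c = 0.476731.
λ_− = σ² (1 − √c)² = 3 · (1 − 0.476731)² = 3 · (0.523269)² = 0.821430.
λ_+ = σ² (1 + √c)² = 3 · (1 + 0.476731)² = 3 · (1.476731)² = 6.542206.

Rounded to 4 decimal places: λ_− ≈ 0.8214, λ_+ ≈ 6.5422.


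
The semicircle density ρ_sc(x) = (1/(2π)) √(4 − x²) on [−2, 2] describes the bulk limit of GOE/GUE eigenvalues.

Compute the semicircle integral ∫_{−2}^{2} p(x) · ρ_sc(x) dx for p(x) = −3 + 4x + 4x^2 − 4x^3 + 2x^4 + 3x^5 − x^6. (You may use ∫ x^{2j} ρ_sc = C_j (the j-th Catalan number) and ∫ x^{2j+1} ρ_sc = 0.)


Write p(x) = Σ a_i x^i, split into monomials and integrate each against ρ_sc separately.
Using ∫ x^{2j} ρ_sc = C_j = (1/(j+1)) C(2j, j) (Catalan numbers) and ∫ x^{2j+1} ρ_sc = 0 (odd monomials vanish by symmetry):
  i = 0 (even): a_0 · C_{0} = -3 · 1 = -3
  i = 1 (odd): ∫ x^1 ρ_sc = 0 (vanishes)
  i = 2 (even): a_2 · C_{1} = 4 · 1 = 4
  i = 3 (odd): ∫ x^3 ρ_sc = 0 (vanishes)
  i = 4 (even): a_4 · C_{2} = 2 · 2 = 4
  i = 5 (odd): ∫ x^5 ρ_sc = 0 (vanishes)
  i = 6 (even): a_6 · C_{3} = -1 · 5 = -5

Summing the contributions: ∫_{−2}^{2} p(x) ρ_sc(x) dx = (-3) + 4 + 4 + (-5) = 0.


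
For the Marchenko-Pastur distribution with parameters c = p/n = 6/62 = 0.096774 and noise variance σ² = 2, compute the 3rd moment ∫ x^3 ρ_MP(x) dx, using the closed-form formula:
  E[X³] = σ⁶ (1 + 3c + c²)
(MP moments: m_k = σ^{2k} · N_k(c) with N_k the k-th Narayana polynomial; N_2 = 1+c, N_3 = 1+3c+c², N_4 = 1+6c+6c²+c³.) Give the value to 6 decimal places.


E[X³] = σ⁶ (1 + 3c + c²) (third MP moment). With σ² = 2 (so σ⁶ = 8) and c = 6/62 = 0.096774: E[X³] = 8 · (1 + 3·0.096774 + (0.096774)²) = 8 · 1.299688.

So E[X^3] = 10.397503.


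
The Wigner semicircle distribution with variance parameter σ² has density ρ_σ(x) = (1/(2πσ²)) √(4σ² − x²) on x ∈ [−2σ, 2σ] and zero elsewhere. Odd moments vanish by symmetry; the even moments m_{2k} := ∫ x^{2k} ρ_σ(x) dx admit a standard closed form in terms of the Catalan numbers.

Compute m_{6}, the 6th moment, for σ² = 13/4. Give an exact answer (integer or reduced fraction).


By the scaled semicircle moment identity, m_{2k} = σ^{2k} · C_k with k = 3.
C_3 = (1/(k+1)) · C(2k, k) = (1/4) · C(6, 3) = (1/4) · 20 = 5.
σ^{2k} = (σ²)^k = (13/4)^3 = 2197/64.

Therefore m_{6} = σ^{6} · C_3 = (2197/64) · 5 = 10985/64.


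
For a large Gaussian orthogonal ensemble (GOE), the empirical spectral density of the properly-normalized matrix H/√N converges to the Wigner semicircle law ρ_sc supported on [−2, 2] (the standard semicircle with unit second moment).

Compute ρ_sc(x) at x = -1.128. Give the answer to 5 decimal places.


ρ_sc(x) = (1/(2π)) √(4 − x²). With x = -1.128:
  4 − x² = 4 − (-1.128)² = 4 − 1.272384 = 2.727616.
  √(4 − x²) = 1.651550.
  1/(2π) = 0.159155.
  ρ_sc(-1.128) = 0.159155 · 1.651550 = 0.262852.

Rounded to 5 decimal places: ρ_sc(-1.128) ≈ 0.26285.


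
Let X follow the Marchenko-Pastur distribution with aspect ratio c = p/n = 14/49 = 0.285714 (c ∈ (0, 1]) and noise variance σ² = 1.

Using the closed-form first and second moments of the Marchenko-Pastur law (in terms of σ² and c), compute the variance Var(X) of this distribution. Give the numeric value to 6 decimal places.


Recall the MP moments m_1 = E[X] = σ² and m_2 = E[X²] = σ⁴ (1 + c).
m_1 = E[X] = σ² = 1, so m_1² = 1.
m_2 = E[X²] = σ⁴ (1 + c) = 1 · (1 + 0.285714) = 1 · 1.285714 = 1.285714.
(Note m_2 − m_1² simplifies to c · σ⁴ = 0.285714 · 1.)

Var(X) = m_2 − m_1² = 1.285714 − 1 = 0.285714.


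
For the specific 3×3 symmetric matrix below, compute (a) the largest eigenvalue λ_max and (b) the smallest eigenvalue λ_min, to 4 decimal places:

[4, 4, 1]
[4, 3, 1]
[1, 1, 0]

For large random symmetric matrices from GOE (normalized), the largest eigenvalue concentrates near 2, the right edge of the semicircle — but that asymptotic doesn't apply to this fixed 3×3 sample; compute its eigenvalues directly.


Since M is real symmetric, all three eigenvalues are real; they are the roots of det(λI − M) = λ³ − (tr M) λ² + s λ − det M, where s is the sum of the principal 2×2 minors.
tr M = 4 + 3 + 0 = 7.
s = (4·3 − 4²) + (4·0 − 1²) + (3·0 − 1²) = -4 + (-1) + (-1) = -6.
det M (expand along row 1) = 4·(-1) − 4·(-1) + 1·1 = 1.
Characteristic polynomial: λ³ − 7λ² − 6λ − 1 = 0.
Substitute λ = y + (tr M)/3 = y + 2.333333 to remove the quadratic term: y³ + p·y + q = 0 with p = s − (tr M)²/3 = -22.333333 and q = −2(tr M)³/27 + (tr M)·s/3 − det M = -40.407407.
Three real roots ⇒ use the trigonometric (Viète) form: r = 2√(−p/3) = 5.456902, φ = arccos(3q/(p·r)) = arccos(0.994678) = 0.103215 rad.
y_k = r·cos(φ/3 − 2πk/3) for k = 0, 1, 2 gives y = 5.453673, -2.564277, -2.889395.
λ_k = y_k + 2.333333 gives λ = 7.7870, -0.2309, -0.5561 (check: the sum is 7.0000 = tr M).

Hence λ_max = 7.7870 and λ_min = -0.5561.


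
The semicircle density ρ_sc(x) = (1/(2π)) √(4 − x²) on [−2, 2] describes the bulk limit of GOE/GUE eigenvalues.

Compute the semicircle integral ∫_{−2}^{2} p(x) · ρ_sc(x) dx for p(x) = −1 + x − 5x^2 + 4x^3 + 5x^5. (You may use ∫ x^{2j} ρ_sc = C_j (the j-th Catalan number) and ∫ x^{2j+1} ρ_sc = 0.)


Write p(x) = Σ a_i x^i, split into monomials and integrate each against ρ_sc separately.
Using ∫ x^{2j} ρ_sc = C_j = (1/(j+1)) C(2j, j) (Catalan numbers) and ∫ x^{2j+1} ρ_sc = 0 (odd monomials vanish by symmetry):
  i = 0 (even): a_0 · C_{0} = -1 · 1 = -1
  i = 1 (odd): ∫ x^1 ρ_sc = 0 (vanishes)
  i = 2 (even): a_2 · C_{1} = -5 · 1 = -5
  i = 3 (odd): ∫ x^3 ρ_sc = 0 (vanishes)
  i = 5 (odd): ∫ x^5 ρ_sc = 0 (vanishes)

Summing the contributions: ∫_{−2}^{2} p(x) ρ_sc(x) dx = (-1) + (-5) = -6.


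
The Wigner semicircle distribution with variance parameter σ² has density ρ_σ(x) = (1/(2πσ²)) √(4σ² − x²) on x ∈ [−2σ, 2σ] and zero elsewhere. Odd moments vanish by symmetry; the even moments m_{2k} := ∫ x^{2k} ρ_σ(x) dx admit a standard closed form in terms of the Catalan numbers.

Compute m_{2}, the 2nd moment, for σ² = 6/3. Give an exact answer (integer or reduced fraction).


By the scaled semicircle moment identity, m_{2k} = σ^{2k} · C_k with k = 1.
C_1 = (1/(k+1)) · C(2k, k) = (1/2) · C(2, 1) = (1/2) · 2 = 1.
σ^{2k} = (σ²)^k = (6/3)^1 = 2.

Therefore m_{2} = σ^{2} · C_1 = 2 · 1 = 2.


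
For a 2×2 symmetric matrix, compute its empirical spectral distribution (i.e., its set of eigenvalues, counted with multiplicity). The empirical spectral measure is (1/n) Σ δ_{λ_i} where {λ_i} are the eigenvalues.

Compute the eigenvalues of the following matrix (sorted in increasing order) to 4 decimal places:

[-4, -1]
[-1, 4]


Since M is real symmetric, both eigenvalues are real; they are the roots of det(λI − M) = λ² − (tr M) λ + det M.
tr M = -4 + 4 = 0.
det M = (-4)·4 − (-1)² = -16 − 1 = -17.
Characteristic polynomial: λ² − 17 = 0.
Discriminant Δ = (tr M)² − 4·det M = 0 − (-68) = 68; √Δ = 8.246211.
λ = (tr M ± √Δ)/2 = (0 ± 8.246211)/2, giving (tr M − √Δ)/2 = -4.1231 and (tr M + √Δ)/2 = 4.1231.

Eigenvalues sorted in increasing order: [-4.1231, 4.1231].


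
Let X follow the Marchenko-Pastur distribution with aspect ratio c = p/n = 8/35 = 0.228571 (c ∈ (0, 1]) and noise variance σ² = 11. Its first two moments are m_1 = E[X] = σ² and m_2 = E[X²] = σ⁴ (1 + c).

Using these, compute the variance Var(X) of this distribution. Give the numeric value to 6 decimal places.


m_1 = E[X] = σ² = 11, so m_1² = 121.
m_2 = E[X²] = σ⁴ (1 + c) = 121 · (1 + 0.228571) = 121 · 1.228571 = 148.657143.
(Note m_2 − m_1² simplifies to c · σ⁴ = 0.228571 · 121.)

Var(X) = m_2 − m_1² = 148.657143 − 121 = 27.657143.


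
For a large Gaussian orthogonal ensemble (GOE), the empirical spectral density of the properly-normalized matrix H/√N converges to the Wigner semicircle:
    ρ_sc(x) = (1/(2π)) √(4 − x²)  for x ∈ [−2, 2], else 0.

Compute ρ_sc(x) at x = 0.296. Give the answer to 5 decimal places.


ρ_sc(x) = (1/(2π)) √(4 − x²). With x = 0.296:
  4 − x² = 4 − (0.296)² = 4 − 0.087616 = 3.912384.
  √(4 − x²) = 1.977975.
  1/(2π) = 0.159155.
  ρ_sc(0.296) = 0.159155 · 1.977975 = 0.314804.

Rounded to 5 decimal places: ρ_sc(0.296) ≈ 0.31480.


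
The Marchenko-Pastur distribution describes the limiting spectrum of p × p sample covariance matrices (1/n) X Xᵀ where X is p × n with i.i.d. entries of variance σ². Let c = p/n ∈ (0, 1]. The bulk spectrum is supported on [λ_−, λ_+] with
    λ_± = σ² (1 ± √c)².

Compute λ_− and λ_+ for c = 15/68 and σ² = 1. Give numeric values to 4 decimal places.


c = 15/68 = 0.220588; √c = 0.469668.
λ_− = σ² (1 − √c)² = 1 · (1 − 0.469668)² = 1 · (0.530332)² = 0.281252.
λ_+ = σ² (1 + √c)² = 1 · (1 + 0.469668)² = 1 · (1.469668)² = 2.159925.

Rounded to 4 decimal places: λ_− ≈ 0.2813, λ_+ ≈ 2.1599.


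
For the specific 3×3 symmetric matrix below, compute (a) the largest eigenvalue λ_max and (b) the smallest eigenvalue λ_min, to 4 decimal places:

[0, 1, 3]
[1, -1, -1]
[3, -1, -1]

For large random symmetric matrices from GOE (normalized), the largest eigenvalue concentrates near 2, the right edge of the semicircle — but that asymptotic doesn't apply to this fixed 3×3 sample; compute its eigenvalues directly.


Since M is real symmetric, all three eigenvalues are real; they are the roots of det(λI − M) = λ³ − (tr M) λ² + s λ − det M, where s is the sum of the principal 2×2 minors.
tr M = 0 + (-1) + (-1) = -2.
s = (0·(-1) − 1²) + (0·(-1) − 3²) + ((-1)·(-1) − (-1)²) = -1 + (-9) + 0 = -10.
det M (expand along row 1) = 0·0 − 1·2 + 3·2 = 4.
Characteristic polynomial: λ³ + 2λ² − 10λ − 4 = 0.
Substitute λ = y + (tr M)/3 = y − 0.666667 to remove the quadratic term: y³ + p·y + q = 0 with p = s − (tr M)²/3 = -11.333333 and q = −2(tr M)³/27 + (tr M)·s/3 − det M = 3.259259.
Three real roots ⇒ use the trigonometric (Viète) form: r = 2√(−p/3) = 3.887301, φ = arccos(3q/(p·r)) = arccos(-0.221939) = 1.794599 rad.
y_k = r·cos(φ/3 − 2πk/3) for k = 0, 1, 2 gives y = 3.212274, 0.289728, -3.502002.
λ_k = y_k − 0.666667 gives λ = 2.5456, -0.3769, -4.1687 (check: the sum is -2.0000 = tr M).

Hence λ_max = 2.5456 and λ_min = -4.1687.


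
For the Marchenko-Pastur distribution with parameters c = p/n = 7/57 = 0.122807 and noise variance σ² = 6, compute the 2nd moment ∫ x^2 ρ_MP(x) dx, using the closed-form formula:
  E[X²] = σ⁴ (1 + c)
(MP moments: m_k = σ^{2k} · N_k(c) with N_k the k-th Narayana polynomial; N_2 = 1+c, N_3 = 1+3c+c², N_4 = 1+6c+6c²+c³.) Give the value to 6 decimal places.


E[X²] = σ⁴ (1 + c) (second MP moment). With σ² = 6 (so σ⁴ = 36) and c = 7/57 = 0.122807: E[X²] = 36 · (1 + 0.122807) = 36 · 1.122807.

So E[X^2] = 40.421053.


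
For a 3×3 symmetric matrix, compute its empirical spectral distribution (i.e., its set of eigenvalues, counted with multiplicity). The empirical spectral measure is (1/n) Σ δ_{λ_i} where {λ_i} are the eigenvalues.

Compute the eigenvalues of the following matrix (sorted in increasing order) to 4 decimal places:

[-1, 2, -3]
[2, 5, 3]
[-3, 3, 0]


Since M is real symmetric, all three eigenvalues are real; they are the roots of det(λI − M) = λ³ − (tr M) λ² + s λ − det M, where s is the sum of the principal 2×2 minors.
tr M = -1 + 5 + 0 = 4.
s = ((-1)·5 − 2²) + ((-1)·0 − (-3)²) + (5·0 − 3²) = -9 + (-9) + (-9) = -27.
det M (expand along row 1) = (-1)·(-9) − 2·9 + (-3)·21 = -72.
Characteristic polynomial: λ³ − 4λ² − 27λ + 72 = 0.
Substitute λ = y + (tr M)/3 = y + 1.333333 to remove the quadratic term: y³ + p·y + q = 0 with p = s − (tr M)²/3 = -32.333333 and q = −2(tr M)³/27 + (tr M)·s/3 − det M = 31.259259.
Three real roots ⇒ use the trigonometric (Viète) form: r = 2√(−p/3) = 6.565905, φ = arccos(3q/(p·r)) = arccos(-0.441728) = 2.028320 rad.
y_k = r·cos(φ/3 − 2πk/3) for k = 0, 1, 2 gives y = 5.121504, 0.997475, -6.118979.
λ_k = y_k + 1.333333 gives λ = 6.4548, 2.3308, -4.7856 (check: the sum is 4.0000 = tr M).

Eigenvalues sorted in increasing order: [-4.7856, 2.3308, 6.4548].


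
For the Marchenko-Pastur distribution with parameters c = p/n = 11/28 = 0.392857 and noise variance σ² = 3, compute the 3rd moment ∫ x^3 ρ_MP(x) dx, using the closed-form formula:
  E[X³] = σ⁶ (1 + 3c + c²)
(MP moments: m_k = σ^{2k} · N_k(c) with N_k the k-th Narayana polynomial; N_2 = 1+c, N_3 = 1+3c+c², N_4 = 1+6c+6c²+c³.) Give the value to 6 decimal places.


E[X³] = σ⁶ (1 + 3c + c²) (third MP moment). With σ² = 3 (so σ⁶ = 27) and c = 11/28 = 0.392857: E[X³] = 27 · (1 + 3·0.392857 + (0.392857)²) = 27 · 2.332908.

So E[X^3] = 62.988520.


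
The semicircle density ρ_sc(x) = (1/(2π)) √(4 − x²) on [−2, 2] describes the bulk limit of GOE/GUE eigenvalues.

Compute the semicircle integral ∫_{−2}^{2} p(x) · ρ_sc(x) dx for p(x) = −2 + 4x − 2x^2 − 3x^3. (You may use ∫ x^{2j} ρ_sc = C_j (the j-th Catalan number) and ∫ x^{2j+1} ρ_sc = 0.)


Write p(x) = Σ a_i x^i, split into monomials and integrate each against ρ_sc separately.
Using ∫ x^{2j} ρ_sc = C_j = (1/(j+1)) C(2j, j) (Catalan numbers) and ∫ x^{2j+1} ρ_sc = 0 (odd monomials vanish by symmetry):
  i = 0 (even): a_0 · C_{0} = -2 · 1 = -2
  i = 1 (odd): ∫ x^1 ρ_sc = 0 (vanishes)
  i = 2 (even): a_2 · C_{1} = -2 · 1 = -2
  i = 3 (odd): ∫ x^3 ρ_sc = 0 (vanishes)

Summing the contributions: ∫_{−2}^{2} p(x) ρ_sc(x) dx = (-2) + (-2) = -4.


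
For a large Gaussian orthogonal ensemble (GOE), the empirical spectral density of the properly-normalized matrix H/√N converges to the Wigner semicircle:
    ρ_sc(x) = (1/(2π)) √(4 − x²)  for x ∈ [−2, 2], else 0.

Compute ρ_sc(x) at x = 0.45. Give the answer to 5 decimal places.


ρ_sc(x) = (1/(2π)) √(4 − x²). With x = 0.45:
  4 − x² = 4 − (0.45)² = 4 − 0.202500 = 3.797500.
  √(4 − x²) = 1.948718.
  1/(2π) = 0.159155.
  ρ_sc(0.45) = 0.159155 · 1.948718 = 0.310148.

Rounded to 5 decimal places: ρ_sc(0.45) ≈ 0.31015.


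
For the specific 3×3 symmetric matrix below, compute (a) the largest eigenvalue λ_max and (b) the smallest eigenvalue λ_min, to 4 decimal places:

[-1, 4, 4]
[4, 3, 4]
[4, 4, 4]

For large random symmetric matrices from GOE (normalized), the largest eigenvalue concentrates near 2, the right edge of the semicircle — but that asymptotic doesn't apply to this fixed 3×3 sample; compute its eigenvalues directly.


Since M is real symmetric, all three eigenvalues are real; they are the roots of det(λI − M) = λ³ − (tr M) λ² + s λ − det M, where s is the sum of the principal 2×2 minors.
tr M = -1 + 3 + 4 = 6.
s = ((-1)·3 − 4²) + ((-1)·4 − 4²) + (3·4 − 4²) = -19 + (-20) + (-4) = -43.
det M (expand along row 1) = (-1)·(-4) − 4·0 + 4·4 = 20.
Characteristic polynomial: λ³ − 6λ² − 43λ − 20 = 0.
Substitute λ = y + (tr M)/3 = y + 2.000000 to remove the quadratic term: y³ + p·y + q = 0 with p = s − (tr M)²/3 = -55.000000 and q = −2(tr M)³/27 + (tr M)·s/3 − det M = -122.000000.
Three real roots ⇒ use the trigonometric (Viète) form: r = 2√(−p/3) = 8.563488, φ = arccos(3q/(p·r)) = arccos(0.777083) = 0.680778 rad.
y_k = r·cos(φ/3 − 2πk/3) for k = 0, 1, 2 gives y = 8.343943, -2.503451, -5.840492.
λ_k = y_k + 2.000000 gives λ = 10.3439, -0.5035, -3.8405 (check: the sum is 6.0000 = tr M).

Hence λ_max = 10.3439 and λ_min = -3.8405.


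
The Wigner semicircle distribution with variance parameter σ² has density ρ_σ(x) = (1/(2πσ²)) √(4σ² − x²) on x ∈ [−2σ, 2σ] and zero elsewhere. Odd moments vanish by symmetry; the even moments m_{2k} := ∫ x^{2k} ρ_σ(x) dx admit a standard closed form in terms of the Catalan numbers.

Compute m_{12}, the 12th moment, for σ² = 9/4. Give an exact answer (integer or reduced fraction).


By the scaled semicircle moment identity, m_{2k} = σ^{2k} · C_k with k = 6.
C_6 = (1/(k+1)) · C(2k, k) = (1/7) · C(12, 6) = (1/7) · 924 = 132.
σ^{2k} = (σ²)^k = (9/4)^6 = 531441/4096.

Therefore m_{12} = σ^{12} · C_6 = (531441/4096) · 132 = 17537553/1024.


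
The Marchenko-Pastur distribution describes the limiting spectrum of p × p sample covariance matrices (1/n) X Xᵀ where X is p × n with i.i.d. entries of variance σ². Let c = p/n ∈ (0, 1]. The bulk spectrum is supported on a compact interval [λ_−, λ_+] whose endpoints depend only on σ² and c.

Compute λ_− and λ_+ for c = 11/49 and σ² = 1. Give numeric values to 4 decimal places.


c = 11/49 = 0.224490; √c = 0.473804.
λ_− = σ² (1 − √c)² = 1 · (1 − 0.473804)² = 1 · (0.526196)² = 0.276883.
λ_+ = σ² (1 + √c)² = 1 · (1 + 0.473804)² = 1 · (1.473804)² = 2.172097.

Rounded to 4 decimal places: λ_− ≈ 0.2769, λ_+ ≈ 2.1721.


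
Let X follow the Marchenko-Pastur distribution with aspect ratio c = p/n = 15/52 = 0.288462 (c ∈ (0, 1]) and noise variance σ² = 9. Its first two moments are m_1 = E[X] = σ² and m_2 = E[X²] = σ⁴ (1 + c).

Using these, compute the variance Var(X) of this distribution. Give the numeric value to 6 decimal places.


m_1 = E[X] = σ² = 9, so m_1² = 81.
m_2 = E[X²] = σ⁴ (1 + c) = 81 · (1 + 0.288462) = 81 · 1.288462 = 104.365385.
(Note m_2 − m_1² simplifies to c · σ⁴ = 0.288462 · 81.)

Var(X) = m_2 − m_1² = 104.365385 − 81 = 23.365385.


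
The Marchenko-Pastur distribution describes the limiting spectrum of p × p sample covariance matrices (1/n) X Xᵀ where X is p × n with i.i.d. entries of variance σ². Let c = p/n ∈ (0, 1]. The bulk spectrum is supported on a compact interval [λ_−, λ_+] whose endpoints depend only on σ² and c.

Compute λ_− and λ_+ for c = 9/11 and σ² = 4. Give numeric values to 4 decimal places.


c = 9/11 = 0.818182; √c = 0.904534.
λ_− = σ² (1 − √c)² = 4 · (1 − 0.904534)² = 4 · (0.095466)² = 0.036455.
λ_+ = σ² (1 + √c)² = 4 · (1 + 0.904534)² = 4 · (1.904534)² = 14.509000.

Rounded to 4 decimal places: λ_− ≈ 0.0365, λ_+ ≈ 14.5090.


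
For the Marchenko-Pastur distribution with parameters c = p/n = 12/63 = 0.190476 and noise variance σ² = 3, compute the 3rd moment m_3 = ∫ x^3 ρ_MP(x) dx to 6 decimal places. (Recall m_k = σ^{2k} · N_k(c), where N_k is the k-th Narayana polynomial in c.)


E[X³] = σ⁶ (1 + 3c + c²) (third MP moment). With σ² = 3 (so σ⁶ = 27) and c = 12/63 = 0.190476: E[X³] = 27 · (1 + 3·0.190476 + (0.190476)²) = 27 · 1.607710.

So E[X^3] = 43.408163.


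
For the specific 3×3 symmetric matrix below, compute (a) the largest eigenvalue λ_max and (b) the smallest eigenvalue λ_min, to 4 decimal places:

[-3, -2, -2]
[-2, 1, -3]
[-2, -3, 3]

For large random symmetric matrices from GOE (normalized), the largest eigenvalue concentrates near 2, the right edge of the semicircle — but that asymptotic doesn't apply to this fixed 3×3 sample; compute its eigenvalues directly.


Since M is real symmetric, all three eigenvalues are real; they are the roots of det(λI − M) = λ³ − (tr M) λ² + s λ − det M, where s is the sum of the principal 2×2 minors.
tr M = -3 + 1 + 3 = 1.
s = ((-3)·1 − (-2)²) + ((-3)·3 − (-2)²) + (1·3 − (-3)²) = -7 + (-13) + (-6) = -26.
det M (expand along row 1) = (-3)·(-6) − (-2)·(-12) + (-2)·8 = -22.
Characteristic polynomial: λ³ − λ² − 26λ + 22 = 0.
Substitute λ = y + (tr M)/3 = y + 0.333333 to remove the quadratic term: y³ + p·y + q = 0 with p = s − (tr M)²/3 = -26.333333 and q = −2(tr M)³/27 + (tr M)·s/3 − det M = 13.259259.
Three real roots ⇒ use the trigonometric (Viète) form: r = 2√(−p/3) = 5.925463, φ = arccos(3q/(p·r)) = arccos(-0.254925) = 1.828566 rad.
y_k = r·cos(φ/3 − 2πk/3) for k = 0, 1, 2 gives y = 4.858415, 0.508510, -5.366925.
λ_k = y_k + 0.333333 gives λ = 5.1917, 0.8418, -5.0336 (check: the sum is 1.0000 = tr M).

Hence λ_max = 5.1917 and λ_min = -5.0336.


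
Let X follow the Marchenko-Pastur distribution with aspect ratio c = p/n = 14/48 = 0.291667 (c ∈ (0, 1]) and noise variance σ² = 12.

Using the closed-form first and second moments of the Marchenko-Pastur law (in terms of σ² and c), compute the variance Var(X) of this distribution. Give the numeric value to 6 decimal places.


Recall the MP moments m_1 = E[X] = σ² and m_2 = E[X²] = σ⁴ (1 + c).
m_1 = E[X] = σ² = 12, so m_1² = 144.
m_2 = E[X²] = σ⁴ (1 + c) = 144 · (1 + 0.291667) = 144 · 1.291667 = 186.000000.
(Note m_2 − m_1² simplifies to c · σ⁴ = 0.291667 · 144.)

Var(X) = m_2 − m_1² = 186.000000 − 144 = 42.000000.


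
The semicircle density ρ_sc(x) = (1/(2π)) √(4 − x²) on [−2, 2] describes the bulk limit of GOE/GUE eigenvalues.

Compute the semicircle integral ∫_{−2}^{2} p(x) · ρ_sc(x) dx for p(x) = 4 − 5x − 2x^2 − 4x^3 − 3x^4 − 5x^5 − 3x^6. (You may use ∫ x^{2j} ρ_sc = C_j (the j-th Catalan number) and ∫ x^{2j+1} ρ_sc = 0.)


Write p(x) = Σ a_i x^i, split into monomials and integrate each against ρ_sc separately.
Using ∫ x^{2j} ρ_sc = C_j = (1/(j+1)) C(2j, j) (Catalan numbers) and ∫ x^{2j+1} ρ_sc = 0 (odd monomials vanish by symmetry):
  i = 0 (even): a_0 · C_{0} = 4 · 1 = 4
  i = 1 (odd): ∫ x^1 ρ_sc = 0 (vanishes)
  i = 2 (even): a_2 · C_{1} = -2 · 1 = -2
  i = 3 (odd): ∫ x^3 ρ_sc = 0 (vanishes)
  i = 4 (even): a_4 · C_{2} = -3 · 2 = -6
  i = 5 (odd): ∫ x^5 ρ_sc = 0 (vanishes)
  i = 6 (even): a_6 · C_{3} = -3 · 5 = -15

Summing the contributions: ∫_{−2}^{2} p(x) ρ_sc(x) dx = 4 + (-2) + (-6) + (-15) = -19.


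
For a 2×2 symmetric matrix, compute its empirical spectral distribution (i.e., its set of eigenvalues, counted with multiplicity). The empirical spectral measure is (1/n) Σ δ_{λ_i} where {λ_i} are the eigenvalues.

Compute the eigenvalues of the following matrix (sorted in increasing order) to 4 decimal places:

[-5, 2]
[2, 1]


Since M is real symmetric, both eigenvalues are real; they are the roots of det(λI − M) = λ² − (tr M) λ + det M.
tr M = -5 + 1 = -4.
det M = (-5)·1 − 2² = -5 − 4 = -9.
Characteristic polynomial: λ² + 4λ − 9 = 0.
Discriminant Δ = (tr M)² − 4·det M = 16 − (-36) = 52; √Δ = 7.211103.
λ = (tr M ± √Δ)/2 = (-4 ± 7.211103)/2, giving (tr M − √Δ)/2 = -5.6056 and (tr M + √Δ)/2 = 1.6056.

Eigenvalues sorted in increasing order: [-5.6056, 1.6056].


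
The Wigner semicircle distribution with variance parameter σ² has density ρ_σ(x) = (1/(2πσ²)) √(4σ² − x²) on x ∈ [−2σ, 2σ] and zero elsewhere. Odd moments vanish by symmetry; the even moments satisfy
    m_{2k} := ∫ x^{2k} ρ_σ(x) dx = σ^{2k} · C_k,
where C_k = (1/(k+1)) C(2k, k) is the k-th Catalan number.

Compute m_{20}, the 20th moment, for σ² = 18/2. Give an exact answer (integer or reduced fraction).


By the scaled semicircle moment identity, m_{2k} = σ^{2k} · C_k with k = 10.
C_10 = (1/(k+1)) · C(2k, k) = (1/11) · C(20, 10) = (1/11) · 184756 = 16796.
σ^{2k} = (σ²)^k = (18/2)^10 = 3486784401.

Therefore m_{20} = σ^{20} · C_10 = 3486784401 · 16796 = 58564030799196.


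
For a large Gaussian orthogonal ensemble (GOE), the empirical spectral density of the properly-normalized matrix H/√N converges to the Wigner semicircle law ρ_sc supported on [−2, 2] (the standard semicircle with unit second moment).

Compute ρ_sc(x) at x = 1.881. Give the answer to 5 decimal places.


ρ_sc(x) = (1/(2π)) √(4 − x²). With x = 1.881:
  4 − x² = 4 − (1.881)² = 4 − 3.538161 = 0.461839.
  √(4 − x²) = 0.679587.
  1/(2π) = 0.159155.
  ρ_sc(1.881) = 0.159155 · 0.679587 = 0.108160.

Rounded to 5 decimal places: ρ_sc(1.881) ≈ 0.10816.


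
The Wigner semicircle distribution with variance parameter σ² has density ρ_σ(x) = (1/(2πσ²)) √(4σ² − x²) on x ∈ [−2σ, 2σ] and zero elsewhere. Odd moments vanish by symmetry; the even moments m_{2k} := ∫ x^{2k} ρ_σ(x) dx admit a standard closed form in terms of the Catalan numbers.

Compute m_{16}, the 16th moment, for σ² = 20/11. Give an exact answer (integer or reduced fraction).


By the scaled semicircle moment identity, m_{2k} = σ^{2k} · C_k with k = 8.
C_8 = (1/(k+1)) · C(2k, k) = (1/9) · C(16, 8) = (1/9) · 12870 = 1430.
σ^{2k} = (σ²)^k = (20/11)^8 = 25600000000/214358881.

Therefore m_{16} = σ^{16} · C_8 = (25600000000/214358881) · 1430 = 3328000000000/19487171.


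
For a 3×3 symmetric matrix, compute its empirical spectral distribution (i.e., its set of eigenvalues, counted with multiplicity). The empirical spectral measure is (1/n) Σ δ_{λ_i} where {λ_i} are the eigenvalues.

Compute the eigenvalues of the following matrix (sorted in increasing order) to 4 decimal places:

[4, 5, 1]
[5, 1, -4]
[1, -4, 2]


Since M is real symmetric, all three eigenvalues are real; they are the roots of det(λI − M) = λ³ − (tr M) λ² + s λ − det M, where s is the sum of the principal 2×2 minors.
tr M = 4 + 1 + 2 = 7.
s = (4·1 − 5²) + (4·2 − 1²) + (1·2 − (-4)²) = -21 + 7 + (-14) = -28.
det M (expand along row 1) = 4·(-14) − 5·14 + 1·(-21) = -147.
Characteristic polynomial: λ³ − 7λ² − 28λ + 147 = 0.
Substitute λ = y + (tr M)/3 = y + 2.333333 to remove the quadratic term: y³ + p·y + q = 0 with p = s − (tr M)²/3 = -44.333333 and q = −2(tr M)³/27 + (tr M)·s/3 − det M = 56.259259.
Three real roots ⇒ use the trigonometric (Viète) form: r = 2√(−p/3) = 7.688375, φ = arccos(3q/(p·r)) = arccos(-0.495165) = 2.088822 rad.
y_k = r·cos(φ/3 − 2πk/3) for k = 0, 1, 2 gives y = 5.898808, 1.321003, -7.219811.
λ_k = y_k + 2.333333 gives λ = 8.2321, 3.6543, -4.8865 (check: the sum is 7.0000 = tr M).

Eigenvalues sorted in increasing order: [-4.8865, 3.6543, 8.2321].


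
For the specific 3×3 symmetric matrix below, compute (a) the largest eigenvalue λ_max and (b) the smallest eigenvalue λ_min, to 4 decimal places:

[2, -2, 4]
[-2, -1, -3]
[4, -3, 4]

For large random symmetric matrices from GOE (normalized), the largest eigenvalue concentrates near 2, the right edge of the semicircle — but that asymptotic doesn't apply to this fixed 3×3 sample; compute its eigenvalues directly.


Since M is real symmetric, all three eigenvalues are real; they are the roots of det(λI − M) = λ³ − (tr M) λ² + s λ − det M, where s is the sum of the principal 2×2 minors.
tr M = 2 + (-1) + 4 = 5.
s = (2·(-1) − (-2)²) + (2·4 − 4²) + ((-1)·4 − (-3)²) = -6 + (-8) + (-13) = -27.
det M (expand along row 1) = 2·(-13) − (-2)·4 + 4·10 = 22.
Characteristic polynomial: λ³ − 5λ² − 27λ − 22 = 0.
Substitute λ = y + (tr M)/3 = y + 1.666667 to remove the quadratic term: y³ + p·y + q = 0 with p = s − (tr M)²/3 = -35.333333 and q = −2(tr M)³/27 + (tr M)·s/3 − det M = -76.259259.
Three real roots ⇒ use the trigonometric (Viète) form: r = 2√(−p/3) = 6.863753, φ = arccos(3q/(p·r)) = arccos(0.943338) = 0.338245 rad.
y_k = r·cos(φ/3 − 2πk/3) for k = 0, 1, 2 gives y = 6.820173, -2.741309, -4.078864.
λ_k = y_k + 1.666667 gives λ = 8.4868, -1.0746, -2.4122 (check: the sum is 5.0000 = tr M).

Hence λ_max = 8.4868 and λ_min = -2.4122.


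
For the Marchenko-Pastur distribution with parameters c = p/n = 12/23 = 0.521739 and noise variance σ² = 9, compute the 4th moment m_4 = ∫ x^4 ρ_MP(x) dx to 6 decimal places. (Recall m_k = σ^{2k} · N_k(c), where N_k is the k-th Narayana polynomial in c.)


E[X⁴] = σ⁸ (1 + 6c + 6c² + c³) (fourth MP moment). With σ² = 9 (so σ⁸ = 6561) and c = 12/23 = 0.521739: E[X⁴] = 6561 · (1 + 6·0.521739 + 6·(0.521739)² + (0.521739)³) = 6561 · 5.905729.

So E[X^4] = 38747.485411.


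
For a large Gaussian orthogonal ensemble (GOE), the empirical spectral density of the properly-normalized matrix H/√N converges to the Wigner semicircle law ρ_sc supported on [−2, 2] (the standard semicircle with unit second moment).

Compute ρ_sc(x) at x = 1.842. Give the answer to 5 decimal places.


ρ_sc(x) = (1/(2π)) √(4 − x²). With x = 1.842:
  4 − x² = 4 − (1.842)² = 4 − 3.392964 = 0.607036.
  √(4 − x²) = 0.779125.
  1/(2π) = 0.159155.
  ρ_sc(1.842) = 0.159155 · 0.779125 = 0.124002.

Rounded to 5 decimal places: ρ_sc(1.842) ≈ 0.12400.


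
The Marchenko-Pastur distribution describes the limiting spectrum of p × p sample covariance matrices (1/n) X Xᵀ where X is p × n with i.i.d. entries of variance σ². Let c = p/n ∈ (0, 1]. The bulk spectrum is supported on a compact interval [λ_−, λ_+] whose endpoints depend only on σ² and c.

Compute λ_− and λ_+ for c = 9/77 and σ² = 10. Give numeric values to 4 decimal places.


c = 9/77 = 0.116883; √c = 0.341882.
λ_− = σ² (1 − √c)² = 10 · (1 − 0.341882)² = 10 · (0.658118)² = 4.331197.
λ_+ = σ² (1 + √c)² = 10 · (1 + 0.341882)² = 10 · (1.341882)² = 18.006466.

Rounded to 4 decimal places: λ_− ≈ 4.3312, λ_+ ≈ 18.0065.


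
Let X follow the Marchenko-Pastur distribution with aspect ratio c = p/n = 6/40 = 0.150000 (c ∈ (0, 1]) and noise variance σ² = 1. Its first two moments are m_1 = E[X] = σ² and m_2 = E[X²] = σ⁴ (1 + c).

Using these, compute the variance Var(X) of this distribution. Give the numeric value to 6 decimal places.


m_1 = E[X] = σ² = 1, so m_1² = 1.
m_2 = E[X²] = σ⁴ (1 + c) = 1 · (1 + 0.150000) = 1 · 1.150000 = 1.150000.
(Note m_2 − m_1² simplifies to c · σ⁴ = 0.150000 · 1.)

Var(X) = m_2 − m_1² = 1.150000 − 1 = 0.150000.


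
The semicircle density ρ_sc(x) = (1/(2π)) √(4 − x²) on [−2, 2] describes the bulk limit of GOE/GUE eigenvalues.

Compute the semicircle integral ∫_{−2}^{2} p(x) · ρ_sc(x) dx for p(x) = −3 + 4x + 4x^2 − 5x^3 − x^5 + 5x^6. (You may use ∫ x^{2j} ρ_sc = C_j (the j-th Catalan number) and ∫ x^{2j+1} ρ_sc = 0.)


Write p(x) = Σ a_i x^i, split into monomials and integrate each against ρ_sc separately.
Using ∫ x^{2j} ρ_sc = C_j = (1/(j+1)) C(2j, j) (Catalan numbers) and ∫ x^{2j+1} ρ_sc = 0 (odd monomials vanish by symmetry):
  i = 0 (even): a_0 · C_{0} = -3 · 1 = -3
  i = 1 (odd): ∫ x^1 ρ_sc = 0 (vanishes)
  i = 2 (even): a_2 · C_{1} = 4 · 1 = 4
  i = 3 (odd): ∫ x^3 ρ_sc = 0 (vanishes)
  i = 5 (odd): ∫ x^5 ρ_sc = 0 (vanishes)
  i = 6 (even): a_6 · C_{3} = 5 · 5 = 25

Summing the contributions: ∫_{−2}^{2} p(x) ρ_sc(x) dx = (-3) + 4 + 25 = 26.


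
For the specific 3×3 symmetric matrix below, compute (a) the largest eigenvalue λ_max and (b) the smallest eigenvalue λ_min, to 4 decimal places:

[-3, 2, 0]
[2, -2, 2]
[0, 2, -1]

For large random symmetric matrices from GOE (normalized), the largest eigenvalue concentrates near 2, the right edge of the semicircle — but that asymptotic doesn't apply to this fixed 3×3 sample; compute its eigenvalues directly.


Since M is real symmetric, all three eigenvalues are real; they are the roots of det(λI − M) = λ³ − (tr M) λ² + s λ − det M, where s is the sum of the principal 2×2 minors.
tr M = -3 + (-2) + (-1) = -6.
s = ((-3)·(-2) − 2²) + ((-3)·(-1) − 0²) + ((-2)·(-1) − 2²) = 2 + 3 + (-2) = 3.
det M (expand along row 1) = (-3)·(-2) − 2·(-2) + 0·4 = 10.
Characteristic polynomial: λ³ + 6λ² + 3λ − 10 = 0.
Substitute λ = y + (tr M)/3 = y − 2.000000 to remove the quadratic term: y³ + p·y + q = 0 with p = s − (tr M)²/3 = -9.000000 and q = −2(tr M)³/27 + (tr M)·s/3 − det M = 0.000000.
Three real roots ⇒ use the trigonometric (Viète) form: r = 2√(−p/3) = 3.464102, φ = arccos(3q/(p·r)) = arccos(0.000000) = 1.570796 rad.
y_k = r·cos(φ/3 − 2πk/3) for k = 0, 1, 2 gives y = 3.000000, 0.000000, -3.000000.
λ_k = y_k − 2.000000 gives λ = 1.0000, -2.0000, -5.0000 (check: the sum is -6.0000 = tr M).

Hence λ_max = 1.0000 and λ_min = -5.0000.


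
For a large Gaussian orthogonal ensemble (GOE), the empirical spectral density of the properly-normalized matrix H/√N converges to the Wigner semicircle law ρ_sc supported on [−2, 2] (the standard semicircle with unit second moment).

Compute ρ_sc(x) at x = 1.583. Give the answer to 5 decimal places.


ρ_sc(x) = (1/(2π)) √(4 − x²). With x = 1.583:
  4 − x² = 4 − (1.583)² = 4 − 2.505889 = 1.494111.
  √(4 − x²) = 1.222338.
  1/(2π) = 0.159155.
  ρ_sc(1.583) = 0.159155 · 1.222338 = 0.194541.

Rounded to 5 decimal places: ρ_sc(1.583) ≈ 0.19454.


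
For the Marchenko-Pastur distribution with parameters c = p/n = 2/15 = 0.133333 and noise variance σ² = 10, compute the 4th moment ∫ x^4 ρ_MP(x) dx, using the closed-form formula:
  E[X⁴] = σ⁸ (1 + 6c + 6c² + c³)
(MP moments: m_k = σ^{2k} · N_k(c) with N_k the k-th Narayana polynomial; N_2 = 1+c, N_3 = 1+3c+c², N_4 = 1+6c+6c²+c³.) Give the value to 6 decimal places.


E[X⁴] = σ⁸ (1 + 6c + 6c² + c³) (fourth MP moment). With σ² = 10 (so σ⁸ = 10000) and c = 2/15 = 0.133333: E[X⁴] = 10000 · (1 + 6·0.133333 + 6·(0.133333)² + (0.133333)³) = 10000 · 1.909037.

So E[X^4] = 19090.370370.


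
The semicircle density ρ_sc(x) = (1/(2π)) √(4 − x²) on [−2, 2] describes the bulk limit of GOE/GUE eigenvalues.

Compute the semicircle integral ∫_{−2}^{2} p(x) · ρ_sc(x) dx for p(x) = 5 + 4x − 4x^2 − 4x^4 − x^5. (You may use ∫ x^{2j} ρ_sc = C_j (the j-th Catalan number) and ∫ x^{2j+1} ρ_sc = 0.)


Write p(x) = Σ a_i x^i, split into monomials and integrate each against ρ_sc separately.
Using ∫ x^{2j} ρ_sc = C_j = (1/(j+1)) C(2j, j) (Catalan numbers) and ∫ x^{2j+1} ρ_sc = 0 (odd monomials vanish by symmetry):
  i = 0 (even): a_0 · C_{0} = 5 · 1 = 5
  i = 1 (odd): ∫ x^1 ρ_sc = 0 (vanishes)
  i = 2 (even): a_2 · C_{1} = -4 · 1 = -4
  i = 4 (even): a_4 · C_{2} = -4 · 2 = -8
  i = 5 (odd): ∫ x^5 ρ_sc = 0 (vanishes)

Summing the contributions: ∫_{−2}^{2} p(x) ρ_sc(x) dx = 5 + (-4) + (-8) = -7.


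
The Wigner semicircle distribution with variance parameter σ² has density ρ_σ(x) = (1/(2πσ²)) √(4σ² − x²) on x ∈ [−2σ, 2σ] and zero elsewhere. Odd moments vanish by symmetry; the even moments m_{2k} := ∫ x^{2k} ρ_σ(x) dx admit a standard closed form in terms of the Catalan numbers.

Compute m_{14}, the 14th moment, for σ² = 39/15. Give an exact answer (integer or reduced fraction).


By the scaled semicircle moment identity, m_{2k} = σ^{2k} · C_k with k = 7.
C_7 = (1/(k+1)) · C(2k, k) = (1/8) · C(14, 7) = (1/8) · 3432 = 429.
σ^{2k} = (σ²)^k = (39/15)^7 = 62748517/78125.

Therefore m_{14} = σ^{14} · C_7 = (62748517/78125) · 429 = 26919113793/78125.


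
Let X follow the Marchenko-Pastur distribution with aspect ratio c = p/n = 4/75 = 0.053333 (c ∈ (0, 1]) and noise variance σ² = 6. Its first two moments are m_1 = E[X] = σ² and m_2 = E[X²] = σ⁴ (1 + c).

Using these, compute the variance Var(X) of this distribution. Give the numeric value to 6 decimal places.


m_1 = E[X] = σ² = 6, so m_1² = 36.
m_2 = E[X²] = σ⁴ (1 + c) = 36 · (1 + 0.053333) = 36 · 1.053333 = 37.920000.
(Note m_2 − m_1² simplifies to c · σ⁴ = 0.053333 · 36.)

Var(X) = m_2 − m_1² = 37.920000 − 36 = 1.920000.
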